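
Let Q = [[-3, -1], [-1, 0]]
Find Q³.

[[-33, -10], [-10, -3]]

Q² = [[10, 3], [3, 1]]
Q³ = [[-33, -10], [-10, -3]]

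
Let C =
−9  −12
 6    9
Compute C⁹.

[[−59049, −78732], [39366, 59049]]

tr C = 0 and det C = −9, so the characteristic polynomial is λ² − (0)λ + (−9) with roots 3 and −3.
Eigenvectors give P = [[1, −2], [−1, 1]] with P⁻¹ = [[−1, −2], [−1, −1]], and C = P·diag(3, −3)·P⁻¹.
Then C⁹ = P·diag(19683, −19683)·P⁻¹ = [[19683, 39366], [−19683, −19683]] · [[−1, −2], [−1, −1]] = [[−59049, −78732], [39366, 59049]].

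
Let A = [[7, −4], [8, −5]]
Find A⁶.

[[1457, −728], [1456, −727]]

tr A = 2 and det A = −3, so the characteristic polynomial is λ² − (2)λ + (−3) with roots −1 and 3.
Eigenvectors give P = [[−1, −1], [−2, −1]] with P⁻¹ = [[1, −1], [−2, 1]], and A = P·diag(−1, 3)·P⁻¹.
Then A⁶ = P·diag(1, 729)·P⁻¹ = [[−1, −729], [−2, −729]] · [[1, −1], [−2, 1]] = [[1457, −728], [1456, −727]].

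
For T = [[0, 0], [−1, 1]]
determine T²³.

[[0, 0], [−1, 1]]

T² = T (a projection; rank 1, trace 1), so T²³ = T.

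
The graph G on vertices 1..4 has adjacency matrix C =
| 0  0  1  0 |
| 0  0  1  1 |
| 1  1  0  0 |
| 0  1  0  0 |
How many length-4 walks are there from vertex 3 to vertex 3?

5

The number of length-4 walks from vertex 3 to vertex 3 is entry (3,3) of C⁴, where C is the adjacency matrix.
C² = [[1, 1, 0, 0], [1, 2, 0, 0], [0, 0, 2, 1], [0, 0, 1, 1]]
C³ = [[0, 0, 2, 1], [0, 0, 3, 2], [2, 3, 0, 0], [1, 2, 0, 0]]
C⁴ = [[2, 3, 0, 0], [3, 5, 0, 0], [0, 0, 5, 3], [0, 0, 3, 2]]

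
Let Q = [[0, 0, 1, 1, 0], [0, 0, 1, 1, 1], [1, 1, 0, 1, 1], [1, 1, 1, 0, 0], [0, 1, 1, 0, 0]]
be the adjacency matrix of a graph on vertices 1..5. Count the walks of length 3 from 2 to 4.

7

The number of length-3 walks from vertex 2 to vertex 4 is entry (2,4) of Q³, where Q is the adjacency matrix.
Q² = [[2, 2, 1, 1, 1], [2, 3, 2, 1, 1], [1, 2, 4, 2, 1], [1, 1, 2, 3, 2], [1, 1, 1, 2, 2]]
Q³ = [[2, 3, 6, 5, 3], [3, 4, 7, 7, 5], [6, 7, 6, 7, 6], [5, 7, 7, 4, 3], [3, 5, 6, 3, 2]]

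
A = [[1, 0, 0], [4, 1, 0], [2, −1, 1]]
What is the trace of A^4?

A = I + N where N = [[0, 0, 0], [4, 0, 0], [2, −1, 0]] is strictly lower-triangular, so N^3 = 0.
(I + N)^4 = I + 4·N + 6·N^2 = [[1, 0, 0], [16, 1, 0], [−16, −4, 1]].

3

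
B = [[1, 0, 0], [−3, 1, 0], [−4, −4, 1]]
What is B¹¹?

[[1, 0, 0], [−33, 1, 0], [616, −44, 1]]

B = I + N where N = [[0, 0, 0], [−3, 0, 0], [−4, −4, 0]] is strictly lower-triangular, so N³ = 0.
(I + N)¹¹ = I + 11·N + 55·N² = [[1, 0, 0], [−33, 1, 0], [616, −44, 1]].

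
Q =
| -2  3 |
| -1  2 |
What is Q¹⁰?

Q² = I (check: tr Q = 0 and det Q = -1), so Q¹⁰ = I since 10 is even.

[[1, 0], [0, 1]]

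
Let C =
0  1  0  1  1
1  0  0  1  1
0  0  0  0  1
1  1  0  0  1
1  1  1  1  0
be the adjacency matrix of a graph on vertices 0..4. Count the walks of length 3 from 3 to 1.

7

The number of length-3 walks from vertex 3 to vertex 1 is entry (3,1) of C³, where C is the adjacency matrix.
C² = [[3, 2, 1, 2, 2], [2, 3, 1, 2, 2], [1, 1, 1, 1, 0], [2, 2, 1, 3, 2], [2, 2, 0, 2, 4]]
C³ = [[6, 7, 2, 7, 8], [7, 6, 2, 7, 8], [2, 2, 0, 2, 4], [7, 7, 2, 6, 8], [8, 8, 4, 8, 6]]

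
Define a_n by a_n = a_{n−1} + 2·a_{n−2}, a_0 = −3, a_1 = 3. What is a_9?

3

With companion matrix B = [[1, 2], [1, 0]], [a_n, a_{n−1}]ᵀ = B·[a_{n−1}, a_{n−2}]ᵀ, so [a_9, a_8]ᵀ = B⁸·[a_1, a_0]ᵀ.
B⁸ = [[171, 170], [85, 86]], giving [a_9, a_8]ᵀ = [[3], [−3]].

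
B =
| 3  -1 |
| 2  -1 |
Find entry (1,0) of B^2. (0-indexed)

4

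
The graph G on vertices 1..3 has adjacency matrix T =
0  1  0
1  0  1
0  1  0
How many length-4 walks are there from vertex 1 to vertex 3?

2

The number of length-4 walks from vertex 1 to vertex 3 is entry (1,3) of T⁴, where T is the adjacency matrix.
T² = [[1, 0, 1], [0, 2, 0], [1, 0, 1]]
T³ = [[0, 2, 0], [2, 0, 2], [0, 2, 0]]
T⁴ = [[2, 0, 2], [0, 4, 0], [2, 0, 2]]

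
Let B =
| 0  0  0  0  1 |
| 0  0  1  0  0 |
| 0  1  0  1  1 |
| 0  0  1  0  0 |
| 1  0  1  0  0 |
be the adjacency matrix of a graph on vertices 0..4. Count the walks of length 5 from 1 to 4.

0

The number of length-5 walks from vertex 1 to vertex 4 is entry (1,4) of B⁵, where B is the adjacency matrix.
B² = [[1, 0, 1, 0, 0], [0, 1, 0, 1, 1], [1, 0, 3, 0, 0], [0, 1, 0, 1, 1], [0, 1, 0, 1, 2]]
B³ = [[0, 1, 0, 1, 2], [1, 0, 3, 0, 0], [0, 3, 0, 3, 4], [1, 0, 3, 0, 0], [2, 0, 4, 0, 0]]
B⁴ = [[2, 0, 4, 0, 0], [0, 3, 0, 3, 4], [4, 0, 10, 0, 0], [0, 3, 0, 3, 4], [0, 4, 0, 4, 6]]
B⁵ = [[0, 4, 0, 4, 6], [4, 0, 10, 0, 0], [0, 10, 0, 10, 14], [4, 0, 10, 0, 0], [6, 0, 14, 0, 0]]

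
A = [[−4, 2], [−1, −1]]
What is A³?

[[−46, 38], [−19, 11]]

tr A = −5 and det A = 6, so the characteristic polynomial is λ² − (−5)λ + (6) with roots −2 and −3.
Eigenvectors give P = [[−1, −2], [−1, −1]] with P⁻¹ = [[1, −2], [−1, 1]], and A = P·diag(−2, −3)·P⁻¹.
Then A³ = P·diag(−8, −27)·P⁻¹ = [[8, 54], [8, 27]] · [[1, −2], [−1, 1]] = [[−46, 38], [−19, 11]].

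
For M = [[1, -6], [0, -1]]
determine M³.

[[1, -6], [0, -1]]

M² = I (check: tr M = 0 and det M = -1), so M³ = M since 3 is odd.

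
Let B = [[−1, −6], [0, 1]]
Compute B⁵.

[[−1, −6], [0, 1]]

B² = I (check: tr B = 0 and det B = −1), so B⁵ = B since 5 is odd.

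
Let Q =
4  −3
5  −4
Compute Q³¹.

Q² = I (check: tr Q = 0 and det Q = −1), so Q³¹ = Q since 31 is odd.

[[4, −3], [5, −4]]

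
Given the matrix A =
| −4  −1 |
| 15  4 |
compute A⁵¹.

[[−4, −1], [15, 4]]

A² = I (check: tr A = 0 and det A = −1), so A⁵¹ = A since 51 is odd.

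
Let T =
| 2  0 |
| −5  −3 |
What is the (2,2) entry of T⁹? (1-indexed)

tr T = −1 and det T = −6, so the characteristic polynomial is λ² − (−1)λ + (−6) with roots −3 and 2.
Eigenvectors give P = [[0, −1], [1, 1]] with P⁻¹ = [[1, 1], [−1, 0]], and T = P·diag(−3, 2)·P⁻¹.
Then T⁹ = P·diag(−19683, 512)·P⁻¹ = [[0, −512], [−19683, 512]] · [[1, 1], [−1, 0]] = [[512, 0], [−20195, −19683]].

−19683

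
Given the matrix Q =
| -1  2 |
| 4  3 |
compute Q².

[[9, 4], [8, 17]]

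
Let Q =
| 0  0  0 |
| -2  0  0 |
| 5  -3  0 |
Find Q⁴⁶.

Q is strictly triangular, hence nilpotent: Q³ = 0, so Q⁴⁶ = 0.

[[0, 0, 0], [0, 0, 0], [0, 0, 0]]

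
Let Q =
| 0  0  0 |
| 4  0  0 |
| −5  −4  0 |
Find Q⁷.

Q is strictly triangular, hence nilpotent: Q³ = 0, so Q⁷ = 0.

[[0, 0, 0], [0, 0, 0], [0, 0, 0]]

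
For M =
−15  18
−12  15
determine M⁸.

tr M = 0 and det M = −9, so the characteristic polynomial is λ² − (0)λ + (−9) with roots −3 and 3.
Eigenvectors give P = [[3, 1], [2, 1]] with P⁻¹ = [[1, −1], [−2, 3]], and M = P·diag(−3, 3)·P⁻¹.
Then M⁸ = P·diag(6561, 6561)·P⁻¹ = [[19683, 6561], [13122, 6561]] · [[1, −1], [−2, 3]] = [[6561, 0], [0, 6561]].

[[6561, 0], [0, 6561]]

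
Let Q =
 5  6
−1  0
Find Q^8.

tr Q = 5 and det Q = 6, so the characteristic polynomial is λ² − (5)λ + (6) with roots 2 and 3.
Eigenvectors give P = [[−2, −3], [1, 1]] with P⁻¹ = [[1, 3], [−1, −2]], and Q = P·diag(2, 3)·P⁻¹.
Then Q^8 = P·diag(256, 6561)·P⁻¹ = [[−512, −19683], [256, 6561]] · [[1, 3], [−1, −2]] = [[19171, 37830], [−6305, −12354]].

[[19171, 37830], [−6305, −12354]]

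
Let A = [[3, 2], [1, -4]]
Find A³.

[[31, 30], [15, -74]]

A² = [[11, -2], [-1, 18]]
A³ = [[31, 30], [15, -74]]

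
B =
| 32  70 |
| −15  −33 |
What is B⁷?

tr B = −1 and det B = −6, so the characteristic polynomial is λ² − (−1)λ + (−6) with roots −3 and 2.
Eigenvectors give P = [[−2, 7], [1, −3]] with P⁻¹ = [[3, 7], [1, 2]], and B = P·diag(−3, 2)·P⁻¹.
Then B⁷ = P·diag(−2187, 128)·P⁻¹ = [[4374, 896], [−2187, −384]] · [[3, 7], [1, 2]] = [[14018, 32410], [−6945, −16077]].

[[14018, 32410], [−6945, −16077]]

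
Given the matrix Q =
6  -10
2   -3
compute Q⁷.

[[636, -1270], [254, -507]]

tr Q = 3 and det Q = 2, so the characteristic polynomial is λ² − (3)λ + (2) with roots 2 and 1.
Eigenvectors give P = [[5, 2], [2, 1]] with P⁻¹ = [[1, -2], [-2, 5]], and Q = P·diag(2, 1)·P⁻¹.
Then Q⁷ = P·diag(128, 1)·P⁻¹ = [[640, 2], [256, 1]] · [[1, -2], [-2, 5]] = [[636, -1270], [254, -507]].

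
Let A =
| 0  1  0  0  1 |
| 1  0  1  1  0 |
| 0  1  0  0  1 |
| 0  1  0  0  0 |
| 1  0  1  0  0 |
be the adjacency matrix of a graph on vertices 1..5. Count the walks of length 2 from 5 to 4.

0

The number of length-2 walks from vertex 5 to vertex 4 is entry (5,4) of A^2, where A is the adjacency matrix.
A^2 = [[2, 0, 2, 1, 0], [0, 3, 0, 0, 2], [2, 0, 2, 1, 0], [1, 0, 1, 1, 0], [0, 2, 0, 0, 2]]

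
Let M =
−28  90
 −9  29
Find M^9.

tr M = 1 and det M = −2, so the characteristic polynomial is λ² − (1)λ + (−2) with roots −1 and 2.
Eigenvectors give P = [[10, 3], [3, 1]] with P⁻¹ = [[1, −3], [−3, 10]], and M = P·diag(−1, 2)·P⁻¹.
Then M^9 = P·diag(−1, 512)·P⁻¹ = [[−10, 1536], [−3, 512]] · [[1, −3], [−3, 10]] = [[−4618, 15390], [−1539, 5129]].

[[−4618, 15390], [−1539, 5129]]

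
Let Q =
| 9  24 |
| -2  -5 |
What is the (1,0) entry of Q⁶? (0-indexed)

tr Q = 4 and det Q = 3, so the characteristic polynomial is λ² − (4)λ + (3) with roots 1 and 3.
Eigenvectors give P = [[-3, -4], [1, 1]] with P⁻¹ = [[1, 4], [-1, -3]], and Q = P·diag(1, 3)·P⁻¹.
Then Q⁶ = P·diag(1, 729)·P⁻¹ = [[-3, -2916], [1, 729]] · [[1, 4], [-1, -3]] = [[2913, 8736], [-728, -2183]].

-728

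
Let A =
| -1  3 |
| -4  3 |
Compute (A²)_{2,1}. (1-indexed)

-8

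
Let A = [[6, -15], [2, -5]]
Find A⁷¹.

A² = A (a projection; rank 1, trace 1), so A⁷¹ = A.

[[6, -15], [2, -5]]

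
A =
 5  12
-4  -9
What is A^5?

[[725, 1452], [-484, -969]]

tr A = -4 and det A = 3, so the characteristic polynomial is λ² − (-4)λ + (3) with roots -3 and -1.
Eigenvectors give P = [[-3, -2], [2, 1]] with P⁻¹ = [[1, 2], [-2, -3]], and A = P·diag(-3, -1)·P⁻¹.
Then A^5 = P·diag(-243, -1)·P⁻¹ = [[729, 2], [-486, -1]] · [[1, 2], [-2, -3]] = [[725, 1452], [-484, -969]].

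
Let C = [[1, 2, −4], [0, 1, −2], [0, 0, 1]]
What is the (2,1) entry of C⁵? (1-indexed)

C = I + N where N = [[0, 2, −4], [0, 0, −2], [0, 0, 0]] is strictly upper-triangular, so N³ = 0.
(I + N)⁵ = I + 5·N + 10·N² = [[1, 10, −60], [0, 1, −10], [0, 0, 1]].

0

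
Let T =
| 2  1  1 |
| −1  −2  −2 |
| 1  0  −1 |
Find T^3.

T^2 = [[4, 0, −1], [−2, 3, 5], [1, 1, 2]]
T^3 = [[7, 4, 5], [−2, −8, −13], [3, −1, −3]]

[[7, 4, 5], [−2, −8, −13], [3, −1, −3]]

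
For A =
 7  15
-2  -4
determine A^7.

[[763, 1905], [-254, -634]]

tr A = 3 and det A = 2, so the characteristic polynomial is λ² − (3)λ + (2) with roots 1 and 2.
Eigenvectors give P = [[5, -3], [-2, 1]] with P⁻¹ = [[-1, -3], [-2, -5]], and A = P·diag(1, 2)·P⁻¹.
Then A^7 = P·diag(1, 128)·P⁻¹ = [[5, -384], [-2, 128]] · [[-1, -3], [-2, -5]] = [[763, 1905], [-254, -634]].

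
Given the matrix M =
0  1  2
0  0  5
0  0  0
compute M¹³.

M is strictly triangular, hence nilpotent: M³ = 0, so M¹³ = 0.

[[0, 0, 0], [0, 0, 0], [0, 0, 0]]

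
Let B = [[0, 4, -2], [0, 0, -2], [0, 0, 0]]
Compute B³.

[[0, 0, 0], [0, 0, 0], [0, 0, 0]]

B is strictly triangular, hence nilpotent: B³ = 0, so B³ = 0.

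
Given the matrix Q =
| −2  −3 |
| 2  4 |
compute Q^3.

[[−8, −18], [12, 28]]

Q^2 = [[−2, −6], [4, 10]]
Q^3 = [[−8, −18], [12, 28]]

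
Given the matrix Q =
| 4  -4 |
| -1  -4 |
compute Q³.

[[80, -80], [-20, -80]]

Q² = [[20, 0], [0, 20]]
Q³ = [[80, -80], [-20, -80]]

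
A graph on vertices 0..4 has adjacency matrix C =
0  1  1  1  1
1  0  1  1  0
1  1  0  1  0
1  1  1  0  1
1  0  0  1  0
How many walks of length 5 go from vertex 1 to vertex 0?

93

The number of length-5 walks from vertex 1 to vertex 0 is entry (1,0) of C⁵, where C is the adjacency matrix.
C² = [[4, 2, 2, 3, 1], [2, 3, 2, 2, 2], [2, 2, 3, 2, 2], [3, 2, 2, 4, 1], [1, 2, 2, 1, 2]]
C³ = [[8, 9, 9, 9, 7], [9, 6, 7, 9, 4], [9, 7, 6, 9, 4], [9, 9, 9, 8, 7], [7, 4, 4, 7, 2]]
C⁴ = [[34, 26, 26, 33, 17], [26, 25, 24, 26, 18], [26, 24, 25, 26, 18], [33, 26, 26, 34, 17], [17, 18, 18, 17, 14]]
C⁵ = [[102, 93, 93, 103, 67], [93, 76, 77, 93, 52], [93, 77, 76, 93, 52], [103, 93, 93, 102, 67], [67, 52, 52, 67, 34]]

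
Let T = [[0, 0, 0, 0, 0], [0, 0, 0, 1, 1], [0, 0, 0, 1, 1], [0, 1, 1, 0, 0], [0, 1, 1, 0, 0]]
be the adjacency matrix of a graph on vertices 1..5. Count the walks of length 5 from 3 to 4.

16

The number of length-5 walks from vertex 3 to vertex 4 is entry (3,4) of T⁵, where T is the adjacency matrix.
T² = [[0, 0, 0, 0, 0], [0, 2, 2, 0, 0], [0, 2, 2, 0, 0], [0, 0, 0, 2, 2], [0, 0, 0, 2, 2]]
T³ = [[0, 0, 0, 0, 0], [0, 0, 0, 4, 4], [0, 0, 0, 4, 4], [0, 4, 4, 0, 0], [0, 4, 4, 0, 0]]
T⁴ = [[0, 0, 0, 0, 0], [0, 8, 8, 0, 0], [0, 8, 8, 0, 0], [0, 0, 0, 8, 8], [0, 0, 0, 8, 8]]
T⁵ = [[0, 0, 0, 0, 0], [0, 0, 0, 16, 16], [0, 0, 0, 16, 16], [0, 16, 16, 0, 0], [0, 16, 16, 0, 0]]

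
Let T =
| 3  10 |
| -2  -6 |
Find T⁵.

tr T = -3 and det T = 2, so the characteristic polynomial is λ² − (-3)λ + (2) with roots -2 and -1.
Eigenvectors give P = [[-2, 5], [1, -2]] with P⁻¹ = [[2, 5], [1, 2]], and T = P·diag(-2, -1)·P⁻¹.
Then T⁵ = P·diag(-32, -1)·P⁻¹ = [[64, -5], [-32, 2]] · [[2, 5], [1, 2]] = [[123, 310], [-62, -156]].

[[123, 310], [-62, -156]]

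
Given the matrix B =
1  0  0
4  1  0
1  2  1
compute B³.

[[1, 0, 0], [12, 1, 0], [27, 6, 1]]

B = I + N where N = [[0, 0, 0], [4, 0, 0], [1, 2, 0]] is strictly lower-triangular, so N³ = 0.
(I + N)³ = I + 3·N + 3·N² = [[1, 0, 0], [12, 1, 0], [27, 6, 1]].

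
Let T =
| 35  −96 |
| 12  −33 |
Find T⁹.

[[177155, −472416], [59052, −157473]]

tr T = 2 and det T = −3, so the characteristic polynomial is λ² − (2)λ + (−3) with roots 3 and −1.
Eigenvectors give P = [[3, −8], [1, −3]] with P⁻¹ = [[3, −8], [1, −3]], and T = P·diag(3, −1)·P⁻¹.
Then T⁹ = P·diag(19683, −1)·P⁻¹ = [[59049, 8], [19683, 3]] · [[3, −8], [1, −3]] = [[177155, −472416], [59052, −157473]].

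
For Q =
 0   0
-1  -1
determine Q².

[[0, 0], [1, 1]]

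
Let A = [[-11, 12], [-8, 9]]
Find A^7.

[[-6563, 6564], [-4376, 4377]]

tr A = -2 and det A = -3, so the characteristic polynomial is λ² − (-2)λ + (-3) with roots 1 and -3.
Eigenvectors give P = [[1, 3], [1, 2]] with P⁻¹ = [[-2, 3], [1, -1]], and A = P·diag(1, -3)·P⁻¹.
Then A^7 = P·diag(1, -2187)·P⁻¹ = [[1, -6561], [1, -4374]] · [[-2, 3], [1, -1]] = [[-6563, 6564], [-4376, 4377]].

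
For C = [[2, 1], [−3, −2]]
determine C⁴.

[[1, 0], [0, 1]]

C² = I (check: tr C = 0 and det C = −1), so C⁴ = I since 4 is even.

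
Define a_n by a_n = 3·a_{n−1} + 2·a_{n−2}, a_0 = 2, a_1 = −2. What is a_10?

−69842

With companion matrix B = [[3, 2], [1, 0]], [a_n, a_{n−1}]ᵀ = B·[a_{n−1}, a_{n−2}]ᵀ, so [a_10, a_9]ᵀ = B⁹·[a_1, a_0]ᵀ.
B⁹ = [[79647, 44726], [22363, 12558]], giving [a_10, a_9]ᵀ = [[−69842], [−19610]].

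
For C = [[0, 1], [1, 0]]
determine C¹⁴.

[[1, 0], [0, 1]]

C² = I (check: tr C = 0 and det C = -1), so C¹⁴ = I since 14 is even.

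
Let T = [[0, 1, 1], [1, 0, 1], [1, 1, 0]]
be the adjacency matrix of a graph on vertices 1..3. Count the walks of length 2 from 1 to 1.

2

The number of length-2 walks from vertex 1 to vertex 1 is entry (1,1) of T^2, where T is the adjacency matrix.
T^2 = [[2, 1, 1], [1, 2, 1], [1, 1, 2]]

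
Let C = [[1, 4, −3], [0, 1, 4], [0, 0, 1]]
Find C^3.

C = I + N where N = [[0, 4, −3], [0, 0, 4], [0, 0, 0]] is strictly upper-triangular, so N^3 = 0.
(I + N)^3 = I + 3·N + 3·N^2 = [[1, 12, 39], [0, 1, 12], [0, 0, 1]].

[[1, 12, 39], [0, 1, 12], [0, 0, 1]]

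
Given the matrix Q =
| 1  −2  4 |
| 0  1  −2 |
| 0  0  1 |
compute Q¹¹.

[[1, −22, 264], [0, 1, −22], [0, 0, 1]]

Q = I + N where N = [[0, −2, 4], [0, 0, −2], [0, 0, 0]] is strictly upper-triangular, so N³ = 0.
(I + N)¹¹ = I + 11·N + 55·N² = [[1, −22, 264], [0, 1, −22], [0, 0, 1]].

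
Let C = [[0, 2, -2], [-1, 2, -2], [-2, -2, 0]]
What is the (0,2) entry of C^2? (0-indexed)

-4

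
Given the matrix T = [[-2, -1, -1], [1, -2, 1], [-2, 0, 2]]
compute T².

[[5, 4, -1], [-6, 3, -1], [0, 2, 6]]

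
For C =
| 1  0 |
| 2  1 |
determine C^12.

C = I + N where N = [[0, 0], [2, 0]] is strictly lower-triangular, so N^2 = 0.
(I + N)^12 = I + 12·N = [[1, 0], [24, 1]].

[[1, 0], [24, 1]]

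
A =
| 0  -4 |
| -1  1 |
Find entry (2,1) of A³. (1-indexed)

A² = [[4, -4], [-1, 5]]
A³ = [[4, -20], [-5, 9]]

-5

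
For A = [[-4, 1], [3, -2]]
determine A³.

[[-94, 31], [93, -32]]

A² = [[19, -6], [-18, 7]]
A³ = [[-94, 31], [93, -32]]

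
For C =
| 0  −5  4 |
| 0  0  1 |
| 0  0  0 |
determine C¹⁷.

C is strictly triangular, hence nilpotent: C³ = 0, so C¹⁷ = 0.

[[0, 0, 0], [0, 0, 0], [0, 0, 0]]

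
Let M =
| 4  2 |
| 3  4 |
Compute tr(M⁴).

M² = [[22, 16], [24, 22]]
M³ = [[136, 108], [162, 136]]
M⁴ = [[868, 704], [1056, 868]]

1736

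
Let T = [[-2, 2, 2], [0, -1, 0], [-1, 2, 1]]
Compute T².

[[2, -2, -2], [0, 1, 0], [1, -2, -1]]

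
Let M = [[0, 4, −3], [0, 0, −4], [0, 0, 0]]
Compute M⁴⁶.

M is strictly triangular, hence nilpotent: M³ = 0, so M⁴⁶ = 0.

[[0, 0, 0], [0, 0, 0], [0, 0, 0]]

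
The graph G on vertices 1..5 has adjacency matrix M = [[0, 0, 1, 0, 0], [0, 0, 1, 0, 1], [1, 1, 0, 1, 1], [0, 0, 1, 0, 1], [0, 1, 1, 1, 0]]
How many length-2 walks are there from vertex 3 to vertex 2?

The number of length-2 walks from vertex 3 to vertex 2 is entry (3,2) of M², where M is the adjacency matrix.
M² = [[1, 1, 0, 1, 1], [1, 2, 1, 2, 1], [0, 1, 4, 1, 2], [1, 2, 1, 2, 1], [1, 1, 2, 1, 3]]

1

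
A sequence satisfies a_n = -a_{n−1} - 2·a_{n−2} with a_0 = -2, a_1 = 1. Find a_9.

-5

With companion matrix C = [[-1, -2], [1, 0]], [a_n, a_{n−1}]ᵀ = C·[a_{n−1}, a_{n−2}]ᵀ, so [a_9, a_8]ᵀ = C^8·[a_1, a_0]ᵀ.
C^8 = [[-17, -6], [3, -14]], giving [a_9, a_8]ᵀ = [[-5], [31]].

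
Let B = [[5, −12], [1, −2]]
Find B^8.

[[1021, −3060], [255, −764]]

tr B = 3 and det B = 2, so the characteristic polynomial is λ² − (3)λ + (2) with roots 2 and 1.
Eigenvectors give P = [[4, −3], [1, −1]] with P⁻¹ = [[1, −3], [1, −4]], and B = P·diag(2, 1)·P⁻¹.
Then B^8 = P·diag(256, 1)·P⁻¹ = [[1024, −3], [256, −1]] · [[1, −3], [1, −4]] = [[1021, −3060], [255, −764]].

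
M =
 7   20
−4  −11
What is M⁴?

[[−319, −800], [160, 401]]

tr M = −4 and det M = 3, so the characteristic polynomial is λ² − (−4)λ + (3) with roots −1 and −3.
Eigenvectors give P = [[5, −2], [−2, 1]] with P⁻¹ = [[1, 2], [2, 5]], and M = P·diag(−1, −3)·P⁻¹.
Then M⁴ = P·diag(1, 81)·P⁻¹ = [[5, −162], [−2, 81]] · [[1, 2], [2, 5]] = [[−319, −800], [160, 401]].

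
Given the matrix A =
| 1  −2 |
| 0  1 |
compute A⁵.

[[1, −10], [0, 1]]

A = I + N where N = [[0, −2], [0, 0]] is strictly upper-triangular, so N² = 0.
(I + N)⁵ = I + 5·N = [[1, −10], [0, 1]].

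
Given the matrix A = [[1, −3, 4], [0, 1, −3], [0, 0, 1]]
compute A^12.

A = I + N where N = [[0, −3, 4], [0, 0, −3], [0, 0, 0]] is strictly upper-triangular, so N^3 = 0.
(I + N)^12 = I + 12·N + 66·N^2 = [[1, −36, 642], [0, 1, −36], [0, 0, 1]].

[[1, −36, 642], [0, 1, −36], [0, 0, 1]]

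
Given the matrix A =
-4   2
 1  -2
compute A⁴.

A² = [[18, -12], [-6, 6]]
A³ = [[-84, 60], [30, -24]]
A⁴ = [[396, -288], [-144, 108]]

[[396, -288], [-144, 108]]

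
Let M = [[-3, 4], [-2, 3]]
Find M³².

[[1, 0], [0, 1]]

M² = I (check: tr M = 0 and det M = -1), so M³² = I since 32 is even.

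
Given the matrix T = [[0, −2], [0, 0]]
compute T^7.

T is strictly triangular, hence nilpotent: T^2 = 0, so T^7 = 0.

[[0, 0], [0, 0]]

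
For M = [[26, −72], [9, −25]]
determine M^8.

[[2296, −6120], [765, −2039]]

tr M = 1 and det M = −2, so the characteristic polynomial is λ² − (1)λ + (−2) with roots 2 and −1.
Eigenvectors give P = [[3, −8], [1, −3]] with P⁻¹ = [[3, −8], [1, −3]], and M = P·diag(2, −1)·P⁻¹.
Then M^8 = P·diag(256, 1)·P⁻¹ = [[768, −8], [256, −3]] · [[3, −8], [1, −3]] = [[2296, −6120], [765, −2039]].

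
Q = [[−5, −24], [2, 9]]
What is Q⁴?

[[−239, −960], [80, 321]]

tr Q = 4 and det Q = 3, so the characteristic polynomial is λ² − (4)λ + (3) with roots 3 and 1.
Eigenvectors give P = [[−3, −4], [1, 1]] with P⁻¹ = [[1, 4], [−1, −3]], and Q = P·diag(3, 1)·P⁻¹.
Then Q⁴ = P·diag(81, 1)·P⁻¹ = [[−243, −4], [81, 1]] · [[1, 4], [−1, −3]] = [[−239, −960], [80, 321]].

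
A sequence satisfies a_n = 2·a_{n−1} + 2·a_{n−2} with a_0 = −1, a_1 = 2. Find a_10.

With companion matrix T = [[2, 2], [1, 0]], [a_n, a_{n−1}]ᵀ = T·[a_{n−1}, a_{n−2}]ᵀ, so [a_10, a_9]ᵀ = T⁹·[a_1, a_0]ᵀ.
T⁹ = [[6688, 4896], [2448, 1792]], giving [a_10, a_9]ᵀ = [[8480], [3104]].

8480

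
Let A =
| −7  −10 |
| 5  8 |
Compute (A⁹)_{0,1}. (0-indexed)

−40390

tr A = 1 and det A = −6, so the characteristic polynomial is λ² − (1)λ + (−6) with roots 3 and −2.
Eigenvectors give P = [[−1, 2], [1, −1]] with P⁻¹ = [[1, 2], [1, 1]], and A = P·diag(3, −2)·P⁻¹.
Then A⁹ = P·diag(19683, −512)·P⁻¹ = [[−19683, −1024], [19683, 512]] · [[1, 2], [1, 1]] = [[−20707, −40390], [20195, 39878]].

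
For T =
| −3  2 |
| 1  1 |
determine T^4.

[[129, −56], [−28, 17]]

T^2 = [[11, −4], [−2, 3]]
T^3 = [[−37, 18], [9, −1]]
T^4 = [[129, −56], [−28, 17]]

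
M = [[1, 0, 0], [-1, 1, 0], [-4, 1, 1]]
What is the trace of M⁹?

3

M = I + N where N = [[0, 0, 0], [-1, 0, 0], [-4, 1, 0]] is strictly lower-triangular, so N³ = 0.
(I + N)⁹ = I + 9·N + 36·N² = [[1, 0, 0], [-9, 1, 0], [-72, 9, 1]].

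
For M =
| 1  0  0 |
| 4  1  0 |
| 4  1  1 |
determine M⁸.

M = I + N where N = [[0, 0, 0], [4, 0, 0], [4, 1, 0]] is strictly lower-triangular, so N³ = 0.
(I + N)⁸ = I + 8·N + 28·N² = [[1, 0, 0], [32, 1, 0], [144, 8, 1]].

[[1, 0, 0], [32, 1, 0], [144, 8, 1]]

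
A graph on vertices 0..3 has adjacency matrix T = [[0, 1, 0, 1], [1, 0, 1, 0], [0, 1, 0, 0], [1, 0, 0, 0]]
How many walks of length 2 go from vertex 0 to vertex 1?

The number of length-2 walks from vertex 0 to vertex 1 is entry (0,1) of T^2, where T is the adjacency matrix.
T^2 = [[2, 0, 1, 0], [0, 2, 0, 1], [1, 0, 1, 0], [0, 1, 0, 1]]

0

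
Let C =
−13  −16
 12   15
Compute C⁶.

tr C = 2 and det C = −3, so the characteristic polynomial is λ² − (2)λ + (−3) with roots −1 and 3.
Eigenvectors give P = [[4, −1], [−3, 1]] with P⁻¹ = [[1, 1], [3, 4]], and C = P·diag(−1, 3)·P⁻¹.
Then C⁶ = P·diag(1, 729)·P⁻¹ = [[4, −729], [−3, 729]] · [[1, 1], [3, 4]] = [[−2183, −2912], [2184, 2913]].

[[−2183, −2912], [2184, 2913]]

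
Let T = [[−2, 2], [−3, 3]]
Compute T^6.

[[−2, 2], [−3, 3]]

T² = T (a projection; rank 1, trace 1), so T^6 = T.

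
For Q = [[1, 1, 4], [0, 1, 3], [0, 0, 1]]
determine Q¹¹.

[[1, 11, 209], [0, 1, 33], [0, 0, 1]]

Q = I + N where N = [[0, 1, 4], [0, 0, 3], [0, 0, 0]] is strictly upper-triangular, so N³ = 0.
(I + N)¹¹ = I + 11·N + 55·N² = [[1, 11, 209], [0, 1, 33], [0, 0, 1]].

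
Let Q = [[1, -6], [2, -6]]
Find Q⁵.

tr Q = -5 and det Q = 6, so the characteristic polynomial is λ² − (-5)λ + (6) with roots -2 and -3.
Eigenvectors give P = [[-2, 3], [-1, 2]] with P⁻¹ = [[-2, 3], [-1, 2]], and Q = P·diag(-2, -3)·P⁻¹.
Then Q⁵ = P·diag(-32, -243)·P⁻¹ = [[64, -729], [32, -486]] · [[-2, 3], [-1, 2]] = [[601, -1266], [422, -876]].

[[601, -1266], [422, -876]]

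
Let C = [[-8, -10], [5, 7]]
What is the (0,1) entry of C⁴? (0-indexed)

tr C = -1 and det C = -6, so the characteristic polynomial is λ² − (-1)λ + (-6) with roots 2 and -3.
Eigenvectors give P = [[1, -2], [-1, 1]] with P⁻¹ = [[-1, -2], [-1, -1]], and C = P·diag(2, -3)·P⁻¹.
Then C⁴ = P·diag(16, 81)·P⁻¹ = [[16, -162], [-16, 81]] · [[-1, -2], [-1, -1]] = [[146, 130], [-65, -49]].

130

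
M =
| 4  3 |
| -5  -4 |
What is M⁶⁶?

[[1, 0], [0, 1]]

M² = I (check: tr M = 0 and det M = -1), so M⁶⁶ = I since 66 is even.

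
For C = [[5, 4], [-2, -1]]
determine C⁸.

[[13121, 13120], [-6560, -6559]]

tr C = 4 and det C = 3, so the characteristic polynomial is λ² − (4)λ + (3) with roots 1 and 3.
Eigenvectors give P = [[-1, 2], [1, -1]] with P⁻¹ = [[1, 2], [1, 1]], and C = P·diag(1, 3)·P⁻¹.
Then C⁸ = P·diag(1, 6561)·P⁻¹ = [[-1, 13122], [1, -6561]] · [[1, 2], [1, 1]] = [[13121, 13120], [-6560, -6559]].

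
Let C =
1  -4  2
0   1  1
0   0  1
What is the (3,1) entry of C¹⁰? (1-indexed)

0

C = I + N where N = [[0, -4, 2], [0, 0, 1], [0, 0, 0]] is strictly upper-triangular, so N³ = 0.
(I + N)¹⁰ = I + 10·N + 45·N² = [[1, -40, -160], [0, 1, 10], [0, 0, 1]].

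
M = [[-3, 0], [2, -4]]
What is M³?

[[-27, 0], [74, -64]]

M² = [[9, 0], [-14, 16]]
M³ = [[-27, 0], [74, -64]]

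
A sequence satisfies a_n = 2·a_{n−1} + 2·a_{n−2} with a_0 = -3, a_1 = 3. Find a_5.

36

With companion matrix C = [[2, 2], [1, 0]], [a_n, a_{n−1}]ᵀ = C·[a_{n−1}, a_{n−2}]ᵀ, so [a_5, a_4]ᵀ = C⁴·[a_1, a_0]ᵀ.
C⁴ = [[44, 32], [16, 12]], giving [a_5, a_4]ᵀ = [[36], [12]].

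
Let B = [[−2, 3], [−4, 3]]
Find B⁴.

B² = [[−8, 3], [−4, −3]]
B³ = [[4, −15], [20, −21]]
B⁴ = [[52, −33], [44, −3]]

[[52, −33], [44, −3]]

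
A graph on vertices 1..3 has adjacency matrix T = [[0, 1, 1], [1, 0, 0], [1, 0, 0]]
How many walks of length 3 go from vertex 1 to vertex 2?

2

The number of length-3 walks from vertex 1 to vertex 2 is entry (1,2) of T^3, where T is the adjacency matrix.
T^2 = [[2, 0, 0], [0, 1, 1], [0, 1, 1]]
T^3 = [[0, 2, 2], [2, 0, 0], [2, 0, 0]]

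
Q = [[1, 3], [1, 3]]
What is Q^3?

Q^2 = [[4, 12], [4, 12]]
Q^3 = [[16, 48], [16, 48]]

[[16, 48], [16, 48]]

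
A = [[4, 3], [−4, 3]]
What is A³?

[[−68, 75], [−100, −93]]

A² = [[4, 21], [−28, −3]]
A³ = [[−68, 75], [−100, −93]]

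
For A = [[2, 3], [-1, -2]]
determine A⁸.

[[1, 0], [0, 1]]

A² = I (check: tr A = 0 and det A = -1), so A⁸ = I since 8 is even.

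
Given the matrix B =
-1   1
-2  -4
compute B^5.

tr B = -5 and det B = 6, so the characteristic polynomial is λ² − (-5)λ + (6) with roots -3 and -2.
Eigenvectors give P = [[-1, 1], [2, -1]] with P⁻¹ = [[1, 1], [2, 1]], and B = P·diag(-3, -2)·P⁻¹.
Then B^5 = P·diag(-243, -32)·P⁻¹ = [[243, -32], [-486, 32]] · [[1, 1], [2, 1]] = [[179, 211], [-422, -454]].

[[179, 211], [-422, -454]]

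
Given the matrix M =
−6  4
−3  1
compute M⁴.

tr M = −5 and det M = 6, so the characteristic polynomial is λ² − (−5)λ + (6) with roots −2 and −3.
Eigenvectors give P = [[−1, −4], [−1, −3]] with P⁻¹ = [[3, −4], [−1, 1]], and M = P·diag(−2, −3)·P⁻¹.
Then M⁴ = P·diag(16, 81)·P⁻¹ = [[−16, −324], [−16, −243]] · [[3, −4], [−1, 1]] = [[276, −260], [195, −179]].

[[276, −260], [195, −179]]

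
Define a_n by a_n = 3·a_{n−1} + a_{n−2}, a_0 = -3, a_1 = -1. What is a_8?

With companion matrix M = [[3, 1], [1, 0]], [a_n, a_{n−1}]ᵀ = M·[a_{n−1}, a_{n−2}]ᵀ, so [a_8, a_7]ᵀ = M^7·[a_1, a_0]ᵀ.
M^7 = [[3927, 1189], [1189, 360]], giving [a_8, a_7]ᵀ = [[-7494], [-2269]].

-7494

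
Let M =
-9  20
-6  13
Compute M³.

[[-129, 260], [-78, 157]]

tr M = 4 and det M = 3, so the characteristic polynomial is λ² − (4)λ + (3) with roots 3 and 1.
Eigenvectors give P = [[-5, 2], [-3, 1]] with P⁻¹ = [[1, -2], [3, -5]], and M = P·diag(3, 1)·P⁻¹.
Then M³ = P·diag(27, 1)·P⁻¹ = [[-135, 2], [-81, 1]] · [[1, -2], [3, -5]] = [[-129, 260], [-78, 157]].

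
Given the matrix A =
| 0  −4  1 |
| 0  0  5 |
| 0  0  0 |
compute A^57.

A is strictly triangular, hence nilpotent: A^3 = 0, so A^57 = 0.

[[0, 0, 0], [0, 0, 0], [0, 0, 0]]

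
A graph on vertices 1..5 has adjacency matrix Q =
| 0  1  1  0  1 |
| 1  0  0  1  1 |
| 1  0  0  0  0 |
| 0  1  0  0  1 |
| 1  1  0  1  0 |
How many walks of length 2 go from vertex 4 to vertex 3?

The number of length-2 walks from vertex 4 to vertex 3 is entry (4,3) of Q², where Q is the adjacency matrix.
Q² = [[3, 1, 0, 2, 1], [1, 3, 1, 1, 2], [0, 1, 1, 0, 1], [2, 1, 0, 2, 1], [1, 2, 1, 1, 3]]

0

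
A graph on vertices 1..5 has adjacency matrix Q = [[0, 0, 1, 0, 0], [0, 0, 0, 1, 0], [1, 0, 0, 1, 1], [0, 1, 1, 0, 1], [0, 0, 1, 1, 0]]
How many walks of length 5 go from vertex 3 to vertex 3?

16

The number of length-5 walks from vertex 3 to vertex 3 is entry (3,3) of Q⁵, where Q is the adjacency matrix.
Q² = [[1, 0, 0, 1, 1], [0, 1, 1, 0, 1], [0, 1, 3, 1, 1], [1, 0, 1, 3, 1], [1, 1, 1, 1, 2]]
Q³ = [[0, 1, 3, 1, 1], [1, 0, 1, 3, 1], [3, 1, 2, 5, 4], [1, 3, 5, 2, 4], [1, 1, 4, 4, 2]]
Q⁴ = [[3, 1, 2, 5, 4], [1, 3, 5, 2, 4], [2, 5, 12, 7, 7], [5, 2, 7, 12, 7], [4, 4, 7, 7, 8]]
Q⁵ = [[2, 5, 12, 7, 7], [5, 2, 7, 12, 7], [12, 7, 16, 24, 19], [7, 12, 24, 16, 19], [7, 7, 19, 19, 14]]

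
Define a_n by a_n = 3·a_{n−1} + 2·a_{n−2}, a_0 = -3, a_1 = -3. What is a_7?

-8259

With companion matrix A = [[3, 2], [1, 0]], [a_n, a_{n−1}]ᵀ = A·[a_{n−1}, a_{n−2}]ᵀ, so [a_7, a_6]ᵀ = A^6·[a_1, a_0]ᵀ.
A^6 = [[1763, 990], [495, 278]], giving [a_7, a_6]ᵀ = [[-8259], [-2319]].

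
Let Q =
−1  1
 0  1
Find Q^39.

[[−1, 1], [0, 1]]

Q² = I (check: tr Q = 0 and det Q = −1), so Q^39 = Q since 39 is odd.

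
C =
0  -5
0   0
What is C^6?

[[0, 0], [0, 0]]

C is strictly triangular, hence nilpotent: C^2 = 0, so C^6 = 0.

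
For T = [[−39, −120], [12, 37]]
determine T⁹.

tr T = −2 and det T = −3, so the characteristic polynomial is λ² − (−2)λ + (−3) with roots −3 and 1.
Eigenvectors give P = [[10, −3], [−3, 1]] with P⁻¹ = [[1, 3], [3, 10]], and T = P·diag(−3, 1)·P⁻¹.
Then T⁹ = P·diag(−19683, 1)·P⁻¹ = [[−196830, −3], [59049, 1]] · [[1, 3], [3, 10]] = [[−196839, −590520], [59052, 177157]].

[[−196839, −590520], [59052, 177157]]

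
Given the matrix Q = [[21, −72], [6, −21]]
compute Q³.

tr Q = 0 and det Q = −9, so the characteristic polynomial is λ² − (0)λ + (−9) with roots −3 and 3.
Eigenvectors give P = [[3, 4], [1, 1]] with P⁻¹ = [[−1, 4], [1, −3]], and Q = P·diag(−3, 3)·P⁻¹.
Then Q³ = P·diag(−27, 27)·P⁻¹ = [[−81, 108], [−27, 27]] · [[−1, 4], [1, −3]] = [[189, −648], [54, −189]].

[[189, −648], [54, −189]]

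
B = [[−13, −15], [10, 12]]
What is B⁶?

[[2059, 1995], [−1330, −1266]]

tr B = −1 and det B = −6, so the characteristic polynomial is λ² − (−1)λ + (−6) with roots 2 and −3.
Eigenvectors give P = [[−1, −3], [1, 2]] with P⁻¹ = [[2, 3], [−1, −1]], and B = P·diag(2, −3)·P⁻¹.
Then B⁶ = P·diag(64, 729)·P⁻¹ = [[−64, −2187], [64, 1458]] · [[2, 3], [−1, −1]] = [[2059, 1995], [−1330, −1266]].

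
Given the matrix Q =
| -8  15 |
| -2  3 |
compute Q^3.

[[-122, 285], [-38, 87]]

tr Q = -5 and det Q = 6, so the characteristic polynomial is λ² − (-5)λ + (6) with roots -2 and -3.
Eigenvectors give P = [[-5, 3], [-2, 1]] with P⁻¹ = [[1, -3], [2, -5]], and Q = P·diag(-2, -3)·P⁻¹.
Then Q^3 = P·diag(-8, -27)·P⁻¹ = [[40, -81], [16, -27]] · [[1, -3], [2, -5]] = [[-122, 285], [-38, 87]].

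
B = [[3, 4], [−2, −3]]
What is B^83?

B² = I (check: tr B = 0 and det B = −1), so B^83 = B since 83 is odd.

[[3, 4], [−2, −3]]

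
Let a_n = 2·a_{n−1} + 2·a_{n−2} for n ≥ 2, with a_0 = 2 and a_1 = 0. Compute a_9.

With companion matrix B = [[2, 2], [1, 0]], [a_n, a_{n−1}]ᵀ = B·[a_{n−1}, a_{n−2}]ᵀ, so [a_9, a_8]ᵀ = B⁸·[a_1, a_0]ᵀ.
B⁸ = [[2448, 1792], [896, 656]], giving [a_9, a_8]ᵀ = [[3584], [1312]].

3584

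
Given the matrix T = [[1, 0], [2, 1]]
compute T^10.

T = I + N where N = [[0, 0], [2, 0]] is strictly lower-triangular, so N^2 = 0.
(I + N)^10 = I + 10·N = [[1, 0], [20, 1]].

[[1, 0], [20, 1]]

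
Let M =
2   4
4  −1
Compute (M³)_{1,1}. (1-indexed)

56

M² = [[20, 4], [4, 17]]
M³ = [[56, 76], [76, −1]]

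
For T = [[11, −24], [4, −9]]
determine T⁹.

tr T = 2 and det T = −3, so the characteristic polynomial is λ² − (2)λ + (−3) with roots 3 and −1.
Eigenvectors give P = [[3, 2], [1, 1]] with P⁻¹ = [[1, −2], [−1, 3]], and T = P·diag(3, −1)·P⁻¹.
Then T⁹ = P·diag(19683, −1)·P⁻¹ = [[59049, −2], [19683, −1]] · [[1, −2], [−1, 3]] = [[59051, −118104], [19684, −39369]].

[[59051, −118104], [19684, −39369]]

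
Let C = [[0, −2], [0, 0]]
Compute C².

[[0, 0], [0, 0]]

C is strictly triangular, hence nilpotent: C² = 0, so C² = 0.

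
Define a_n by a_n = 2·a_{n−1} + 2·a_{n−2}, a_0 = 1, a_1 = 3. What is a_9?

With companion matrix C = [[2, 2], [1, 0]], [a_n, a_{n−1}]ᵀ = C·[a_{n−1}, a_{n−2}]ᵀ, so [a_9, a_8]ᵀ = C^8·[a_1, a_0]ᵀ.
C^8 = [[2448, 1792], [896, 656]], giving [a_9, a_8]ᵀ = [[9136], [3344]].

9136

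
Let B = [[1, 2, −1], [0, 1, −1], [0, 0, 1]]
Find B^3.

B = I + N where N = [[0, 2, −1], [0, 0, −1], [0, 0, 0]] is strictly upper-triangular, so N^3 = 0.
(I + N)^3 = I + 3·N + 3·N^2 = [[1, 6, −9], [0, 1, −3], [0, 0, 1]].

[[1, 6, −9], [0, 1, −3], [0, 0, 1]]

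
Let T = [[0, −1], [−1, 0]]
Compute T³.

T² = I (check: tr T = 0 and det T = −1), so T³ = T since 3 is odd.

[[0, −1], [−1, 0]]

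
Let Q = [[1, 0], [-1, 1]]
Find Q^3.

[[1, 0], [-3, 1]]

Q = I + N where N = [[0, 0], [-1, 0]] is strictly lower-triangular, so N^2 = 0.
(I + N)^3 = I + 3·N = [[1, 0], [-3, 1]].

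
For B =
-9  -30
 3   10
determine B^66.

B² = B (a projection; rank 1, trace 1), so B^66 = B.

[[-9, -30], [3, 10]]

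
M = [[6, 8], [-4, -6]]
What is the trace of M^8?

tr M = 0 and det M = -4, so the characteristic polynomial is λ² − (0)λ + (-4) with roots 2 and -2.
Eigenvectors give P = [[2, 1], [-1, -1]] with P⁻¹ = [[1, 1], [-1, -2]], and M = P·diag(2, -2)·P⁻¹.
Then M^8 = P·diag(256, 256)·P⁻¹ = [[512, 256], [-256, -256]] · [[1, 1], [-1, -2]] = [[256, 0], [0, 256]].

512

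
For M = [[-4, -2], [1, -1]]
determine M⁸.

tr M = -5 and det M = 6, so the characteristic polynomial is λ² − (-5)λ + (6) with roots -2 and -3.
Eigenvectors give P = [[-1, 2], [1, -1]] with P⁻¹ = [[1, 2], [1, 1]], and M = P·diag(-2, -3)·P⁻¹.
Then M⁸ = P·diag(256, 6561)·P⁻¹ = [[-256, 13122], [256, -6561]] · [[1, 2], [1, 1]] = [[12866, 12610], [-6305, -6049]].

[[12866, 12610], [-6305, -6049]]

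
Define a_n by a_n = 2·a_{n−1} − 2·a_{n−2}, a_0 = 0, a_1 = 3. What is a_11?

96

With companion matrix T = [[2, −2], [1, 0]], [a_n, a_{n−1}]ᵀ = T·[a_{n−1}, a_{n−2}]ᵀ, so [a_11, a_10]ᵀ = T¹⁰·[a_1, a_0]ᵀ.
T¹⁰ = [[32, −64], [32, −32]], giving [a_11, a_10]ᵀ = [[96], [96]].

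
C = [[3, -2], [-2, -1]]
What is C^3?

[[47, -22], [-22, 3]]

C^2 = [[13, -4], [-4, 5]]
C^3 = [[47, -22], [-22, 3]]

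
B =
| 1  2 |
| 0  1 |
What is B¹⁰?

[[1, 20], [0, 1]]

B = I + N where N = [[0, 2], [0, 0]] is strictly upper-triangular, so N² = 0.
(I + N)¹⁰ = I + 10·N = [[1, 20], [0, 1]].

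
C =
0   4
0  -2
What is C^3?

C^2 = [[0, -8], [0, 4]]
C^3 = [[0, 16], [0, -8]]

[[0, 16], [0, -8]]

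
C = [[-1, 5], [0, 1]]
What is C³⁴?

[[1, 0], [0, 1]]

C² = I (check: tr C = 0 and det C = -1), so C³⁴ = I since 34 is even.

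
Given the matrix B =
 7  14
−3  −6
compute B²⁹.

B² = B (a projection; rank 1, trace 1), so B²⁹ = B.

[[7, 14], [−3, −6]]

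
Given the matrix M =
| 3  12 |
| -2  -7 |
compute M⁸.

[[-13119, -39360], [6560, 19681]]

tr M = -4 and det M = 3, so the characteristic polynomial is λ² − (-4)λ + (3) with roots -3 and -1.
Eigenvectors give P = [[-2, 3], [1, -1]] with P⁻¹ = [[1, 3], [1, 2]], and M = P·diag(-3, -1)·P⁻¹.
Then M⁸ = P·diag(6561, 1)·P⁻¹ = [[-13122, 3], [6561, -1]] · [[1, 3], [1, 2]] = [[-13119, -39360], [6560, 19681]].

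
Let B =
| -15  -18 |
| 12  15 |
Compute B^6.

tr B = 0 and det B = -9, so the characteristic polynomial is λ² − (0)λ + (-9) with roots -3 and 3.
Eigenvectors give P = [[3, -1], [-2, 1]] with P⁻¹ = [[1, 1], [2, 3]], and B = P·diag(-3, 3)·P⁻¹.
Then B^6 = P·diag(729, 729)·P⁻¹ = [[2187, -729], [-1458, 729]] · [[1, 1], [2, 3]] = [[729, 0], [0, 729]].

[[729, 0], [0, 729]]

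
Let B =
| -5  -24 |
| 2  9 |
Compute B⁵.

tr B = 4 and det B = 3, so the characteristic polynomial is λ² − (4)λ + (3) with roots 1 and 3.
Eigenvectors give P = [[-4, -3], [1, 1]] with P⁻¹ = [[-1, -3], [1, 4]], and B = P·diag(1, 3)·P⁻¹.
Then B⁵ = P·diag(1, 243)·P⁻¹ = [[-4, -729], [1, 243]] · [[-1, -3], [1, 4]] = [[-725, -2904], [242, 969]].

[[-725, -2904], [242, 969]]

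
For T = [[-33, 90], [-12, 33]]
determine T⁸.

[[6561, 0], [0, 6561]]

tr T = 0 and det T = -9, so the characteristic polynomial is λ² − (0)λ + (-9) with roots 3 and -3.
Eigenvectors give P = [[-5, -3], [-2, -1]] with P⁻¹ = [[1, -3], [-2, 5]], and T = P·diag(3, -3)·P⁻¹.
Then T⁸ = P·diag(6561, 6561)·P⁻¹ = [[-32805, -19683], [-13122, -6561]] · [[1, -3], [-2, 5]] = [[6561, 0], [0, 6561]].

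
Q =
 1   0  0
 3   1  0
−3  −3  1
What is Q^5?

[[1, 0, 0], [15, 1, 0], [−105, −15, 1]]

Q = I + N where N = [[0, 0, 0], [3, 0, 0], [−3, −3, 0]] is strictly lower-triangular, so N^3 = 0.
(I + N)^5 = I + 5·N + 10·N^2 = [[1, 0, 0], [15, 1, 0], [−105, −15, 1]].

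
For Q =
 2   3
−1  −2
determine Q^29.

[[2, 3], [−1, −2]]

Q² = I (check: tr Q = 0 and det Q = −1), so Q^29 = Q since 29 is odd.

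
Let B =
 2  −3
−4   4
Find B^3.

B^2 = [[16, −18], [−24, 28]]
B^3 = [[104, −120], [−160, 184]]

[[104, −120], [−160, 184]]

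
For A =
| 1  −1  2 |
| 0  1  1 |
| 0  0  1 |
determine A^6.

A = I + N where N = [[0, −1, 2], [0, 0, 1], [0, 0, 0]] is strictly upper-triangular, so N^3 = 0.
(I + N)^6 = I + 6·N + 15·N^2 = [[1, −6, −3], [0, 1, 6], [0, 0, 1]].

[[1, −6, −3], [0, 1, 6], [0, 0, 1]]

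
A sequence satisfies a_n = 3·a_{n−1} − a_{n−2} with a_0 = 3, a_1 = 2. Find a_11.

With companion matrix M = [[3, −1], [1, 0]], [a_n, a_{n−1}]ᵀ = M·[a_{n−1}, a_{n−2}]ᵀ, so [a_11, a_10]ᵀ = M^10·[a_1, a_0]ᵀ.
M^10 = [[17711, −6765], [6765, −2584]], giving [a_11, a_10]ᵀ = [[15127], [5778]].

15127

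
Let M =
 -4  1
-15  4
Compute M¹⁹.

M² = I (check: tr M = 0 and det M = -1), so M¹⁹ = M since 19 is odd.

[[-4, 1], [-15, 4]]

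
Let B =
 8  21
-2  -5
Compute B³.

[[50, 147], [-14, -41]]

tr B = 3 and det B = 2, so the characteristic polynomial is λ² − (3)λ + (2) with roots 1 and 2.
Eigenvectors give P = [[-3, -7], [1, 2]] with P⁻¹ = [[2, 7], [-1, -3]], and B = P·diag(1, 2)·P⁻¹.
Then B³ = P·diag(1, 8)·P⁻¹ = [[-3, -56], [1, 16]] · [[2, 7], [-1, -3]] = [[50, 147], [-14, -41]].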